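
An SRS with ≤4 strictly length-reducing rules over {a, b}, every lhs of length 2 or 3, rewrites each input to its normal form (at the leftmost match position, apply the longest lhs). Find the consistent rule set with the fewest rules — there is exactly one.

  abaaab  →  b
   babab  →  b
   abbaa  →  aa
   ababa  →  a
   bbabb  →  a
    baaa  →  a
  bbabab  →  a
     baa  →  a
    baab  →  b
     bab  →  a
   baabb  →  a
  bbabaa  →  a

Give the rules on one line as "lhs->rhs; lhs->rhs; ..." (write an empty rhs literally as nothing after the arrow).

ab->b; baa->bb; bb->a; bba->a

  | abaaab => baaab => bbab => ab => b
  | babab => bbab => ab => b
  | abbaa => bbaa => aa
  | ababa => baba => bba => a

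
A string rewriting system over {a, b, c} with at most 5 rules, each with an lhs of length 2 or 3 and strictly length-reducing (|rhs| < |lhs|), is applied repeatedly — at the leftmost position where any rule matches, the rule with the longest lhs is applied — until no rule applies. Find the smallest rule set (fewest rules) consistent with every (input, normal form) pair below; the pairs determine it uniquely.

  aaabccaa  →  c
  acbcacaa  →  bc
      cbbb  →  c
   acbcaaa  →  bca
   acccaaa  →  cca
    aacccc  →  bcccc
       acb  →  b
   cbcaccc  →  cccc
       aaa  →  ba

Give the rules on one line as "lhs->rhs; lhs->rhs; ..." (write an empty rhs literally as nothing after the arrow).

  | aaabccaa => babccaa => accaa => caa => cb => c
  | acbcacaa => bcacaa => bcaa => bcb => bc
  | cbbb => cbb => cb => c
  | acbcaaa => bcaaa => bcba => bca

aa->b; ac->; bab->a; cb->c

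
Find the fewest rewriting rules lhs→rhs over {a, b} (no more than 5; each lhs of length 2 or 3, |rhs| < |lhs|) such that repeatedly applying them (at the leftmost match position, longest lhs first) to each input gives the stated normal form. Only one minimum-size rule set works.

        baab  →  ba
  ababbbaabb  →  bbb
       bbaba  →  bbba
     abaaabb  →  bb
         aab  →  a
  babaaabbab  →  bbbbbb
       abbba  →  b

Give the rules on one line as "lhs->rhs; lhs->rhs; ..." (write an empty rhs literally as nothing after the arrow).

  | baab => ba
  | ababbbaabb => aabbbaabb => abbaabb => abaabb => aaabb => babb => bbb
  | bbaba => bbba
  | abaaabb => aaaabb => baabb => bab => bb

aa->b; aab->a; ab->a; bab->bb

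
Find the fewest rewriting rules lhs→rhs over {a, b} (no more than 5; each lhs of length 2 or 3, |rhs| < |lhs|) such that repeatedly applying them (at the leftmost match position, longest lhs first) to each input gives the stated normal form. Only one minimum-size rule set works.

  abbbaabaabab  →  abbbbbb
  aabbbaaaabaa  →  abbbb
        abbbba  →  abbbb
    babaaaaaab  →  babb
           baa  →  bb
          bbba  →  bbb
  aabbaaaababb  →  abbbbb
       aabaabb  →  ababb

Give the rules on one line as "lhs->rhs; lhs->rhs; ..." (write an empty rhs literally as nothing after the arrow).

  | abbbaabaabab => abbbabaabab => abbbbaabab => abbbbabab => abbbbbab => abbbbbb
  | aabbbaaaabaa => abbbaaaabaa => abbbaaabaa => abbbaabaa => abbbabaa => abbbbaa => abbbba => abbbb
  | abbbba => abbbb
  | babaaaaaab => babaaab => babb

aa->b; aaa->; aab->ab; bba->bb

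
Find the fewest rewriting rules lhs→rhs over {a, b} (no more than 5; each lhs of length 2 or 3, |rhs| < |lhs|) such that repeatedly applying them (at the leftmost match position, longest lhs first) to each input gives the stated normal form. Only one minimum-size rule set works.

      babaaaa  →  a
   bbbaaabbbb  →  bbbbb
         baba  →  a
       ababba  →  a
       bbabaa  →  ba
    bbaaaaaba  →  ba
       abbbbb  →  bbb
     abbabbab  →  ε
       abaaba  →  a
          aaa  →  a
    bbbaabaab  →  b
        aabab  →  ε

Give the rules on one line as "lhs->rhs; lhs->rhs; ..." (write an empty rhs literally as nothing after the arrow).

  | babaaaa => aaaa => aaa => aa => a
  | bbbaaabbbb => bbbaabbbb => bbbabbbb => bbbbb
  | baba => a
  | ababba => abba => a

aa->a; ab->; abb->; bab->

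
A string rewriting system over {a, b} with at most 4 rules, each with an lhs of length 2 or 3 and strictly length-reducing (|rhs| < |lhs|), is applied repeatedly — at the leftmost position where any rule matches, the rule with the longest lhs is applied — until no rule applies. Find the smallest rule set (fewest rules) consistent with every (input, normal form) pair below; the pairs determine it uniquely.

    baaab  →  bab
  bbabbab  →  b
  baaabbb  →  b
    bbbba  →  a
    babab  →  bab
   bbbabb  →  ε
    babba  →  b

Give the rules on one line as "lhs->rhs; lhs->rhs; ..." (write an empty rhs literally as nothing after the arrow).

aa->; aba->a; bb->; bbb->a

  | baaab => bab
  | bbabbab => abbab => aab => b
  | baaabbb => babbb => baa => b
  | bbbba => aba => a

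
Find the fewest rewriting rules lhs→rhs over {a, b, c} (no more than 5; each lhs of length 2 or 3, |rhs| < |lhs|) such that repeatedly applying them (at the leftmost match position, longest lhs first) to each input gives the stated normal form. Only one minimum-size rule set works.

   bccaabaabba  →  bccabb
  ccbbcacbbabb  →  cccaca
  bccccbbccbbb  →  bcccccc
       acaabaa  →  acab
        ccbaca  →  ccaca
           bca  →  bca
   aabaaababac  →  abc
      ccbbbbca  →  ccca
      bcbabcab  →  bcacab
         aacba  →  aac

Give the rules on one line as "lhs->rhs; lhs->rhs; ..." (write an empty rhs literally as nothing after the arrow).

  | bccaabaabba => bccaaabba => bccabbba => bccabb
  | ccbbcacbbabb => ccbcacbbabb => cccacbbabb => cccacbab => cccaca
  | bccccbbccbbb => bccccbccbbb => bccccccbbb => bccccccbb => bccccccb => bcccccc
  | acaabaa => acaaa => acab

aaa->ab; ba->; bab->a; ccb->cc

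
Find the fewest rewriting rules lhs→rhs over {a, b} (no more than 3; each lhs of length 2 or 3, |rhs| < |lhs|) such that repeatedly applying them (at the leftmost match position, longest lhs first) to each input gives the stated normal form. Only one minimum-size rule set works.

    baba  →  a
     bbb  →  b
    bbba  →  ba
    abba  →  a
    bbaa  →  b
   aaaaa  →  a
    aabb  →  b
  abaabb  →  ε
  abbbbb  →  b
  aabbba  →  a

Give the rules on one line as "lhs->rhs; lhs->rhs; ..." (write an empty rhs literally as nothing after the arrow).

  | baba => bba => a
  | bbb => b
  | bbba => ba
  | abba => bba => a

aa->b; ab->b; bb->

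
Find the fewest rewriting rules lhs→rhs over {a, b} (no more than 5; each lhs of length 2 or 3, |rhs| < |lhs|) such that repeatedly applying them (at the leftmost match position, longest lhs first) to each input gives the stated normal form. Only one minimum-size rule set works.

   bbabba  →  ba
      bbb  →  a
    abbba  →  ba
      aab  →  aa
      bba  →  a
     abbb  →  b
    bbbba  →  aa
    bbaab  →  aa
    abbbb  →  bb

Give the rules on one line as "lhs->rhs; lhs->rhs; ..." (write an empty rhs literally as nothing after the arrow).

ab->a; abb->; bba->ab; bbb->a

  | bbabba => abbba => ba
  | bbb => a
  | abbba => ba
  | aab => aa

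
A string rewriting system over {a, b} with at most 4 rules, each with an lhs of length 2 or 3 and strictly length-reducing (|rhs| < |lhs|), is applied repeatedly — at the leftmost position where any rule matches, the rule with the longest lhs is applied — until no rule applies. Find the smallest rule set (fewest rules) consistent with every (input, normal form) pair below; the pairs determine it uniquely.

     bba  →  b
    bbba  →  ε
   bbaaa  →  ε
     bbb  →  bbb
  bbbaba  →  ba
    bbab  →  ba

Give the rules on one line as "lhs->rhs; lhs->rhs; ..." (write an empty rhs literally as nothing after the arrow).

  | bba => aa => b
  | bbba => baa => ε
  | bbaaa => aaaa => baa => ε
  | bbb

aa->b; aab->ba; baa->; bba->aa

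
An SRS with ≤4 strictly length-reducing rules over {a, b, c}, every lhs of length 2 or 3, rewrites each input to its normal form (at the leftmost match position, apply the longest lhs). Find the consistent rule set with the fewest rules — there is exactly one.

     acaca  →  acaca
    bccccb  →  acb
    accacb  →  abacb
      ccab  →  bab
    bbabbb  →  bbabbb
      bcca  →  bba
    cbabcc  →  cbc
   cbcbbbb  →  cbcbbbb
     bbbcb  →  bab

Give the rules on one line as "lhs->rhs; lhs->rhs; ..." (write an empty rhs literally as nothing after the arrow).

abc->; bbc->a; cc->b

  | acaca
  | bccccb => bbccb => acb
  | accacb => abacb
  | ccab => bab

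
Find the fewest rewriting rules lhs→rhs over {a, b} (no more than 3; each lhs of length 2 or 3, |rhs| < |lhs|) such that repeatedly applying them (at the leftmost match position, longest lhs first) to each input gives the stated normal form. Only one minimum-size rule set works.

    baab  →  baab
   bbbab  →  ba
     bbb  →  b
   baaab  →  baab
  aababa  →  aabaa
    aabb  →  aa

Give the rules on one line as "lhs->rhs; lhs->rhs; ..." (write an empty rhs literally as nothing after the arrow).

aaa->aa; bab->ba; bb->

  | baab
  | bbbab => bab => ba
  | bbb => b
  | baaab => baab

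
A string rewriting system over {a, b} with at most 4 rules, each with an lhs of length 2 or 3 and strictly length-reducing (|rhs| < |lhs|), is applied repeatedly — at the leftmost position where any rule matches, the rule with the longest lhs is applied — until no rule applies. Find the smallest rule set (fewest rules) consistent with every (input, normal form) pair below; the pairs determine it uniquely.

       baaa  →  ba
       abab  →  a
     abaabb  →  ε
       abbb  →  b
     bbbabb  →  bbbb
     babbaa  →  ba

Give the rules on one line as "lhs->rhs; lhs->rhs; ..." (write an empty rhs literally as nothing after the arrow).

aa->a; ab->a; abb->; bba->b

  | baaa => baa => ba
  | abab => aab => ab => a
  | abaabb => aaabb => aabb => abb => ε
  | abbb => b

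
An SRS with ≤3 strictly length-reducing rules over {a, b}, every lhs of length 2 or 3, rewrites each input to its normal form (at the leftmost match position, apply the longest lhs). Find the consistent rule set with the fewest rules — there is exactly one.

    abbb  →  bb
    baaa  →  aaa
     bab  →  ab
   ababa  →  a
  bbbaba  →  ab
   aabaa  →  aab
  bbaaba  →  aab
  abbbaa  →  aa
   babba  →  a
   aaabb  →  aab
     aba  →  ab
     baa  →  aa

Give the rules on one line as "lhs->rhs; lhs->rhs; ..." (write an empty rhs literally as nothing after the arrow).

aba->ab; abb->b; ba->a

  | abbb => bb
  | baaa => aaa
  | bab => ab
  | ababa => abba => ba => a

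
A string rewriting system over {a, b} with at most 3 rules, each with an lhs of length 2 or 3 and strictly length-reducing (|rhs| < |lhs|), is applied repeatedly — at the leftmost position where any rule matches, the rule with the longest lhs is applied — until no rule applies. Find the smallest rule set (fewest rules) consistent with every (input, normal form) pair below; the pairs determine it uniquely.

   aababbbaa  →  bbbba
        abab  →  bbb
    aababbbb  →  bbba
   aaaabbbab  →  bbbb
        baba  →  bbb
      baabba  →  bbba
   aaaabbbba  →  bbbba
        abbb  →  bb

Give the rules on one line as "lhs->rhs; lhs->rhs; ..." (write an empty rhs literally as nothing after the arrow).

  | aababbbaa => abbbbbaa => babbbaa => bbabaa => bbbba
  | abab => bbb
  | aababbbb => abbbbbb => babbbb => bbabb => bbba
  | aaaabbbab => aaababab => aabbbab => ababab => bbbab => bbbb

ab->b; aba->bb; abb->ba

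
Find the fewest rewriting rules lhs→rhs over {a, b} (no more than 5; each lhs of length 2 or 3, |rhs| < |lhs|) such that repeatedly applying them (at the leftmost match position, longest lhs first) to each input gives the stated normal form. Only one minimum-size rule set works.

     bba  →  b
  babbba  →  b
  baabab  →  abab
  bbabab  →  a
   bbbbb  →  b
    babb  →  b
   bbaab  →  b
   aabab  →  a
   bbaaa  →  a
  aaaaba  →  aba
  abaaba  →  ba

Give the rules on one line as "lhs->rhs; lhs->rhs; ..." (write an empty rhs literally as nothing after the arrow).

aa->b; aaa->; abb->; bb->a

  | bba => aa => b
  | babbba => bba => aa => b
  | baabab => bbbab => abab
  | bbabab => aabab => bbab => aab => bb => a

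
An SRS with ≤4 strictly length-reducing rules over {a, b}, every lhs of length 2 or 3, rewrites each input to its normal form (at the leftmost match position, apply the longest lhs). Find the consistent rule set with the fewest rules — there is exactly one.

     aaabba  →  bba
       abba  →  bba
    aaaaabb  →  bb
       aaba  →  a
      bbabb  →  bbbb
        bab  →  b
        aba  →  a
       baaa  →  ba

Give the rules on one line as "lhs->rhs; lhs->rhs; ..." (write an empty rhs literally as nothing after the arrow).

aa->a; ab->; abb->bb

  | aaabba => aabba => abba => bba
  | abba => bba
  | aaaaabb => aaaabb => aaabb => aabb => abb => bb
  | aaba => aba => a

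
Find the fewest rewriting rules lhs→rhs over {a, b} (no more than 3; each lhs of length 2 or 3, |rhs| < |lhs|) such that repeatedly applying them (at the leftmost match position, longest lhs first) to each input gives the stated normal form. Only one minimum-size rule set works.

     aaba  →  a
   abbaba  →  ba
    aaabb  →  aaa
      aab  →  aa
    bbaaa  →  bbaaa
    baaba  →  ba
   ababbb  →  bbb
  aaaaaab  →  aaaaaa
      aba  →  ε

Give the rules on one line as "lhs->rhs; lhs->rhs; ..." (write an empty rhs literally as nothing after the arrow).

  | aaba => a
  | abbaba => ababa => ba
  | aaabb => aaab => aaa
  | aab => aa

ab->a; aba->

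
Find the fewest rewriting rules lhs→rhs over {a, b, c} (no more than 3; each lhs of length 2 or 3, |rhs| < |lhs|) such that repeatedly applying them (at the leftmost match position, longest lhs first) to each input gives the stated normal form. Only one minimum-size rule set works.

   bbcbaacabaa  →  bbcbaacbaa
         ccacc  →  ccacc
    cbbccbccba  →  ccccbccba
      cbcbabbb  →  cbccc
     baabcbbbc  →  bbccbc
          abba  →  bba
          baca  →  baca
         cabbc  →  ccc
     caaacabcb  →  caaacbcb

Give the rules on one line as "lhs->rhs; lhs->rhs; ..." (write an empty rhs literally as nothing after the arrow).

ab->b; cbb->cc

  | bbcbaacabaa => bbcbaacbaa
  | ccacc
  | cbbccbccba => ccccbccba
  | cbcbabbb => cbcbbbb => cbccbb => cbccc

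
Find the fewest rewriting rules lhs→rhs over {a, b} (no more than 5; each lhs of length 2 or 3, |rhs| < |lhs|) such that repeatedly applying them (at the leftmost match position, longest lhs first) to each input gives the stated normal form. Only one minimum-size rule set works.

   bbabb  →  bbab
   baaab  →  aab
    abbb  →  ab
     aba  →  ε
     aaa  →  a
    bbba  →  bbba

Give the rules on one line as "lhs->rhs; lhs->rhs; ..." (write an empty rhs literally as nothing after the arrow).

aaa->a; aba->; abb->ab; baa->a

  | bbabb => bbab
  | baaab => aab
  | abbb => abb => ab
  | aba => ε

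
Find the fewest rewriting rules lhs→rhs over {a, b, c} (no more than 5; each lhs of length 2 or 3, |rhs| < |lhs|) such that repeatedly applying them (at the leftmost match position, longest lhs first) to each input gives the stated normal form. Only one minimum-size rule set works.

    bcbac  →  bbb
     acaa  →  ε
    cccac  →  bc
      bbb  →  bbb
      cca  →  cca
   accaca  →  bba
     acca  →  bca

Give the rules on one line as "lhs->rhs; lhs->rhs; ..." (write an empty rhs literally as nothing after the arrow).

ac->b; baa->; cb->b; ccb->bc

  | bcbac => bbac => bbb
  | acaa => baa => ε
  | cccac => cccb => cbc => bc
  | bbb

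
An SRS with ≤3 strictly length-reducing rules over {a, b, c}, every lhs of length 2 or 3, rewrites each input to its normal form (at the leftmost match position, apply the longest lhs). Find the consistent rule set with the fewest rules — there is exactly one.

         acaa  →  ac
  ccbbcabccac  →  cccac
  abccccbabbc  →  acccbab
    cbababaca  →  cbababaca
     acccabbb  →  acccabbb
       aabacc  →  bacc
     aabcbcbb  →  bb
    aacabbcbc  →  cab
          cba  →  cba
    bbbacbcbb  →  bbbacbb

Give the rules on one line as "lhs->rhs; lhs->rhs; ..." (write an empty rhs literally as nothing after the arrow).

  | acaa => ac
  | ccbbcabccac => ccbcbccac => ccbccac => cccac
  | abccccbabbc => acccbabbc => acccbab
  | cbababaca

aa->; bc->; bca->c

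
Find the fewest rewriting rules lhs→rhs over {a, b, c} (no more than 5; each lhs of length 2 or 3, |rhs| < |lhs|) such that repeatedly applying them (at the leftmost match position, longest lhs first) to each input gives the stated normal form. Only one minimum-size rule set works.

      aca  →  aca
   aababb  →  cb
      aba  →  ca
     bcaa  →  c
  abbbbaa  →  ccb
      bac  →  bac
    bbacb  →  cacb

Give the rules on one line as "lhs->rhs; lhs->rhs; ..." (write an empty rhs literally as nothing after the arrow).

aa->; ab->c; bb->c; bc->c

  | aca
  | aababb => babb => bcb => cb
  | aba => ca
  | bcaa => caa => c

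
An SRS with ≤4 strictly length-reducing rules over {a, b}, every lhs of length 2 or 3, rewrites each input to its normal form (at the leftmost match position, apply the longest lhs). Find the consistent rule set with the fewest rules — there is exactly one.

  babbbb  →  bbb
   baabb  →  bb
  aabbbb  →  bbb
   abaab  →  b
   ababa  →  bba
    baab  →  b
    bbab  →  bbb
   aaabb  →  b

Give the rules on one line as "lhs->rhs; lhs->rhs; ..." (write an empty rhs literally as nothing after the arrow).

aab->; ab->b; abb->

  | babbbb => bbb
  | baabb => bb
  | aabbbb => bbb
  | abaab => baab => b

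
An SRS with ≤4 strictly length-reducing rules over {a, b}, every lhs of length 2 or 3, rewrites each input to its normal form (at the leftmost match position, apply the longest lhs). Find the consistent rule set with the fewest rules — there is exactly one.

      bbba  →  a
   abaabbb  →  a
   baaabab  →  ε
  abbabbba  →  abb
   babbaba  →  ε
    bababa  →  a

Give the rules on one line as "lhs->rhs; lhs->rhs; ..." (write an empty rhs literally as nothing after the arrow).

aba->; ba->b; bbb->

  | bbba => a
  | abaabbb => abbb => a
  | baaabab => baabab => babab => bbab => bbb => ε
  | abbabbba => abbbbba => abba => abb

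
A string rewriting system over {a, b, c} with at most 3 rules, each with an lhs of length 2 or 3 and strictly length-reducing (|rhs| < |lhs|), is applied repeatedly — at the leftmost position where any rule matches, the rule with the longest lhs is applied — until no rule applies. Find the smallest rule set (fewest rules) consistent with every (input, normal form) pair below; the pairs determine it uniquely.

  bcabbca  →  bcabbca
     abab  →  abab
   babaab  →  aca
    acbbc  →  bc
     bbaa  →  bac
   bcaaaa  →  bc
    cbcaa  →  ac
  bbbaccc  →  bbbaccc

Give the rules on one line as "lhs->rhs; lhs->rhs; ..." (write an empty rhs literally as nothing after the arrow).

aa->; baa->ac; cb->a

  | bcabbca
  | abab
  | babaab => baacb => accb => aca
  | acbbc => aabc => bc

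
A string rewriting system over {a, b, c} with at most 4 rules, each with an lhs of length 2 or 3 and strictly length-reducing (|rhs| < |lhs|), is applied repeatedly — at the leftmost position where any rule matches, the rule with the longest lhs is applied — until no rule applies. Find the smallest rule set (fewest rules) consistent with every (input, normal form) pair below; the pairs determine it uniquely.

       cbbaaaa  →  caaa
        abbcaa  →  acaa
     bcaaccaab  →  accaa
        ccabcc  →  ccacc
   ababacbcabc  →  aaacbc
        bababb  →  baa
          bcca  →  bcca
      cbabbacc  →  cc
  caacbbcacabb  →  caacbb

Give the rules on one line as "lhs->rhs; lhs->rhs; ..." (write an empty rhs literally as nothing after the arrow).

  | cbbaaaa => caaa
  | abbcaa => abcaa => acaa
  | bcaaccaab => accaab => accaa
  | ccabcc => ccacc

ab->a; bba->; bca->; cba->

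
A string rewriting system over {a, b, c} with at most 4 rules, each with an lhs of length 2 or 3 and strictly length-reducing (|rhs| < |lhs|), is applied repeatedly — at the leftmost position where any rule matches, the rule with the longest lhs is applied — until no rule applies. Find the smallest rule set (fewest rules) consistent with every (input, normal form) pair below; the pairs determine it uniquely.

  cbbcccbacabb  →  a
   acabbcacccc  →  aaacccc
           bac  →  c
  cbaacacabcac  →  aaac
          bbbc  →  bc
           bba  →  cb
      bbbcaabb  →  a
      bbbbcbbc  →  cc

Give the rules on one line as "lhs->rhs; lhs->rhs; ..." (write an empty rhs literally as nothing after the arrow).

  | cbbcccbacabb => ccccbacabb => cccccabb => ccccabb => cccabb => ccabb => cabb => abb => a
  | acabbcacccc => aabbcacccc => aacacccc => aaacccc
  | bac => c
  | cbaacacabcac => cacacabcac => acacabcac => aacabcac => aaabcac => aaabac => aaac

ba->; bb->; bba->cb; ca->a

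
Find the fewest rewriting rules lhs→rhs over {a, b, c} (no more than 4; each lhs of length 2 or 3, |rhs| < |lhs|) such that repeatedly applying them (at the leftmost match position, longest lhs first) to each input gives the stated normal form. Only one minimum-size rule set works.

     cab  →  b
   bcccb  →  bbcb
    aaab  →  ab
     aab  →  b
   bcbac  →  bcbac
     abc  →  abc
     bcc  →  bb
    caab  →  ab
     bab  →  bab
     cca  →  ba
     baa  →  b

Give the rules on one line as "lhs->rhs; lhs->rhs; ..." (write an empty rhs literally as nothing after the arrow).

  | cab => b
  | bcccb => bbcb
  | aaab => ab
  | aab => b

aa->; ca->; cc->b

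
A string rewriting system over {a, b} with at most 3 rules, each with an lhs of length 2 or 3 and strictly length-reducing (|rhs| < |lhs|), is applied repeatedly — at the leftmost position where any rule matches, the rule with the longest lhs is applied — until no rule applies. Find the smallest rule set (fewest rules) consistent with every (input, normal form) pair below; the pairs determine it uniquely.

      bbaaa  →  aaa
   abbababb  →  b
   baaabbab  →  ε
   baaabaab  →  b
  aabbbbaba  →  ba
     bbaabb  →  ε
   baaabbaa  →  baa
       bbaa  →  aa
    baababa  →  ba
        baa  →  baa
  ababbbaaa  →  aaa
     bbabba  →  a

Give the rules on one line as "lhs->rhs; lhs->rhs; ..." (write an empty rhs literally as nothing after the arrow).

ab->b; bb->

  | bbaaa => aaa
  | abbababb => bbababb => ababb => babb => bbb => b
  | baaabbab => baabbab => babbab => bbbab => bab => bb => ε
  | baaabaab => baabaab => babaab => bbaab => aab => ab => b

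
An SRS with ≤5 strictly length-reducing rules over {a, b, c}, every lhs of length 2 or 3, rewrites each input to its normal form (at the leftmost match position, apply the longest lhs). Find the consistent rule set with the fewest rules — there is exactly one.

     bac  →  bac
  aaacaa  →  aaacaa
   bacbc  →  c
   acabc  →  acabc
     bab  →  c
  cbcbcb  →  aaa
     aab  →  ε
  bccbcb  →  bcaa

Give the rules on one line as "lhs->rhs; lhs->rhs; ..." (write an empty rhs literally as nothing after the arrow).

aab->; baa->; bab->c; cb->a

  | bac
  | aaacaa
  | bacbc => baac => c
  | acabc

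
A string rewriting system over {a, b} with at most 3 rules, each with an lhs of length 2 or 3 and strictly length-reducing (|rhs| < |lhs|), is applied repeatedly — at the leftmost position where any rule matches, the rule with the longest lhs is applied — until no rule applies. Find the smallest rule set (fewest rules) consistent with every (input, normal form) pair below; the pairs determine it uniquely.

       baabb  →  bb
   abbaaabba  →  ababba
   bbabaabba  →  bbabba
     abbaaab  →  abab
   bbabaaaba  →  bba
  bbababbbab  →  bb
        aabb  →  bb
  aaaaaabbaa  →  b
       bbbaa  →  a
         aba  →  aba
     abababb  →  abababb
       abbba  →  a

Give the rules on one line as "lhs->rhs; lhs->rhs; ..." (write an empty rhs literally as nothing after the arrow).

aa->; baa->; bbb->a

  | baabb => bb
  | abbaaabba => ababba
  | bbabaabba => bbabba
  | abbaaab => abab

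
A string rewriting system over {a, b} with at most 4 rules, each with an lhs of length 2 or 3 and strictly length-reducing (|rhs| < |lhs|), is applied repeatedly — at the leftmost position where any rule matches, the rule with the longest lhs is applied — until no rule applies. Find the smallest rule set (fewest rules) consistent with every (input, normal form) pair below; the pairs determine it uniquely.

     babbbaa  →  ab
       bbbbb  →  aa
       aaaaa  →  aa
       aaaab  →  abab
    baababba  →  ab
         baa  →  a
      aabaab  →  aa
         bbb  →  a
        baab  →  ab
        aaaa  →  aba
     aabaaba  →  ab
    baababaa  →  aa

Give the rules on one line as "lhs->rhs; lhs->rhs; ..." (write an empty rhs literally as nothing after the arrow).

aaa->ab; baa->a; bb->a; bbb->a

  | babbbaa => baaaa => aaa => ab
  | bbbbb => abb => aa
  | aaaaa => abaa => aa
  | aaaab => abab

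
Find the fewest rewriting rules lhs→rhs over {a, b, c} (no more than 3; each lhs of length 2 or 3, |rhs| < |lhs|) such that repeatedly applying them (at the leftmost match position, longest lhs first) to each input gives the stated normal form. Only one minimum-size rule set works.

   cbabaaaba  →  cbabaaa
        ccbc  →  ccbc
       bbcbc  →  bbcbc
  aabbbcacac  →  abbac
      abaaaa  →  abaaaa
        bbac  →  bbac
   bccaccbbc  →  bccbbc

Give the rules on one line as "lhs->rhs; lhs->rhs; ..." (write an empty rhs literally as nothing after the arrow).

aab->a; cac->

  | cbabaaaba => cbabaaa
  | ccbc
  | bbcbc
  | aabbbcacac => abbcacac => abbac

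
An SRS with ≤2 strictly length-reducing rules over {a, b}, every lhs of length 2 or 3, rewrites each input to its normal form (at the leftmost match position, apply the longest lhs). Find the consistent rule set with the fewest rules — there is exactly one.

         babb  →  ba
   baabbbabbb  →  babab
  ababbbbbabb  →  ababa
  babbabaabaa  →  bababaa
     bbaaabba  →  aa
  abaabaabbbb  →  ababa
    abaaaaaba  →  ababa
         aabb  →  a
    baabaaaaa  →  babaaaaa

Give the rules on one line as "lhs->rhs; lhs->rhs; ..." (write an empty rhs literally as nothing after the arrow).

  | babb => ba
  | baabbbabbb => babbbabbb => bababbb => babab
  | ababbbbbabb => ababbbabb => abababb => ababa
  | babbabaabaa => baabaabaa => babaabaa => bababaa

aab->ab; bb->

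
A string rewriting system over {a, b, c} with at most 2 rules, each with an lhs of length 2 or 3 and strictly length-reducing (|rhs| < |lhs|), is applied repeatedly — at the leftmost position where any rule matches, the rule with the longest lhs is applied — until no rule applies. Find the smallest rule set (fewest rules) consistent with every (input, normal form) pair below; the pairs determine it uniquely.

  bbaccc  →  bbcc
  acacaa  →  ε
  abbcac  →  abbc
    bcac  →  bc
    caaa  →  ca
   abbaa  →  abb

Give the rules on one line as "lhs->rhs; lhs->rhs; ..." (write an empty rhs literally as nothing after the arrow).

aa->; ac->

  | bbaccc => bbcc
  | acacaa => acaa => aa => ε
  | abbcac => abbc
  | bcac => bc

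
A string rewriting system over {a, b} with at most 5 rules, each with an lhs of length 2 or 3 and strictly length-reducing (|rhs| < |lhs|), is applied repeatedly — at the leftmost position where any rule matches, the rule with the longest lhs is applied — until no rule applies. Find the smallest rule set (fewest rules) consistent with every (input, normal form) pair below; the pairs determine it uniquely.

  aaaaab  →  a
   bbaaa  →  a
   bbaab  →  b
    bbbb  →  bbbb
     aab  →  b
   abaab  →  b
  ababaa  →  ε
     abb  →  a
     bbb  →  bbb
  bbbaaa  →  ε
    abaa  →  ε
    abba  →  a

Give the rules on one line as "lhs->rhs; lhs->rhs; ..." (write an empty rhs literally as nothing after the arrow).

aa->; ab->a; aba->a; ba->

  | aaaaab => aaab => ab => a
  | bbaaa => baa => a
  | bbaab => bab => b
  | bbbb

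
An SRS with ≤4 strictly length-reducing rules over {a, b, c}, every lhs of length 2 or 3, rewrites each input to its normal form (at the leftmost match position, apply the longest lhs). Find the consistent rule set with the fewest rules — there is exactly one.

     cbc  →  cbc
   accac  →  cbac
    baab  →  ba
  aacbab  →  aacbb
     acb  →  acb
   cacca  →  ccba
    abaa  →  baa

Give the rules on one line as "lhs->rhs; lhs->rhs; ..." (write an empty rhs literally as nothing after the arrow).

  | cbc
  | accac => cbac
  | baab => ba
  | aacbab => aacbb

aab->a; ab->b; acc->cb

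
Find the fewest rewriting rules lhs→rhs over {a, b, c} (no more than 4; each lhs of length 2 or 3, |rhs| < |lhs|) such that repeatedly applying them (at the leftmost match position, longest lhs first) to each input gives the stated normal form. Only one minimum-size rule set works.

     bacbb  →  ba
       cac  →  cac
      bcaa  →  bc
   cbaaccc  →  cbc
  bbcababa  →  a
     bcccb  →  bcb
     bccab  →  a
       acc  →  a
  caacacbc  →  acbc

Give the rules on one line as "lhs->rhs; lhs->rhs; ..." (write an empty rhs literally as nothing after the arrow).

  | bacbb => bacc => ba
  | cac
  | bcaa => bc
  | cbaaccc => cbccc => cbc

aa->; bab->a; bb->c; cc->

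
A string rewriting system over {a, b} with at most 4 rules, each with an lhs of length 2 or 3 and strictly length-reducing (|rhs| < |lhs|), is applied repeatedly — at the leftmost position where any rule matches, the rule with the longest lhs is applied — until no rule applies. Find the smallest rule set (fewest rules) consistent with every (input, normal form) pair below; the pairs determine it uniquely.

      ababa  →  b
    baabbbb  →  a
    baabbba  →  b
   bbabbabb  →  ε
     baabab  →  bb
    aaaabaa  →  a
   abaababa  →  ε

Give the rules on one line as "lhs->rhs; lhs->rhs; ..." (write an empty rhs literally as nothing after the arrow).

ab->; aba->b; ba->; bbb->a

  | ababa => bba => b
  | baabbbb => abbbb => bbb => a
  | baabbba => abbba => bba => b
  | bbabbabb => bbbabb => aabb => ab => ε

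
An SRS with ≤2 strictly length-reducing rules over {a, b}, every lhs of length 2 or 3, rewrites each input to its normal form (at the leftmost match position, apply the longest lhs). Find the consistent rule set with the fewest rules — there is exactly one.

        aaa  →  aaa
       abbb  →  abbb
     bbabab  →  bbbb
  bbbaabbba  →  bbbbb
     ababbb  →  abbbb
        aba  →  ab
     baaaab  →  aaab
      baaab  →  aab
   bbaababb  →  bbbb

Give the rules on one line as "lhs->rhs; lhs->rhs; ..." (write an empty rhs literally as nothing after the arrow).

ba->b; baa->a

  | aaa
  | abbb
  | bbabab => bbbab => bbbb
  | bbbaabbba => bbabbba => bbbbba => bbbbb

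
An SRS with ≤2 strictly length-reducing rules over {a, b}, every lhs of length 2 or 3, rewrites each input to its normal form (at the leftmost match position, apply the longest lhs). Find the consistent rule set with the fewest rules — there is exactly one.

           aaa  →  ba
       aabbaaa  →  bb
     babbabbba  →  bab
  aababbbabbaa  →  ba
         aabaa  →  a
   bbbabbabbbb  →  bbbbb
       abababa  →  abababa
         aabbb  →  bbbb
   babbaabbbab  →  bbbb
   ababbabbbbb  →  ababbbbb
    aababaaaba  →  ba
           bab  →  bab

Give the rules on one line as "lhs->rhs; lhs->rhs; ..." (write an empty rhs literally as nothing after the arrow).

  | aaa => ba
  | aabbaaa => bbbaaa => baa => bb
  | babbabbba => babbba => bab
  | aababbbabbaa => bbabbbabbaa => bbbabbaa => bbbaa => ba

aa->b; bba->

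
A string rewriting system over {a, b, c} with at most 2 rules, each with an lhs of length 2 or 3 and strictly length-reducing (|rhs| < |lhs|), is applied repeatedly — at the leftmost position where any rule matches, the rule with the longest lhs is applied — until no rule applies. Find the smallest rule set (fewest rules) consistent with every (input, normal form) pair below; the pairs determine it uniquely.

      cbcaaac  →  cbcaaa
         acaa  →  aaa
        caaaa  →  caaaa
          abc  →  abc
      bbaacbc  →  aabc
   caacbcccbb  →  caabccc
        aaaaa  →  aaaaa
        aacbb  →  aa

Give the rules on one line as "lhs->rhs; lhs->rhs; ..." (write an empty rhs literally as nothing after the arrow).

  | cbcaaac => cbcaaa
  | acaa => aaa
  | caaaa
  | abc

ac->a; bb->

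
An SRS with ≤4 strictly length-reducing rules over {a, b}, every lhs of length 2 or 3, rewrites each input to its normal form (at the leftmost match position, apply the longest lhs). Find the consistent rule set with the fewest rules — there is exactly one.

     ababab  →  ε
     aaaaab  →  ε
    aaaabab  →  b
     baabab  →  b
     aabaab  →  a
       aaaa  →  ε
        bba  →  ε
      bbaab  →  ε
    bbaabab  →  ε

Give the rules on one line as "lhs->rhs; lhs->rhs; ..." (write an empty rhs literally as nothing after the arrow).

  | ababab => abab => ab => ε
  | aaaaab => aaab => ab => ε
  | aaaabab => aabab => bab => b
  | baabab => bbab => aab => b

aa->; ab->; bb->a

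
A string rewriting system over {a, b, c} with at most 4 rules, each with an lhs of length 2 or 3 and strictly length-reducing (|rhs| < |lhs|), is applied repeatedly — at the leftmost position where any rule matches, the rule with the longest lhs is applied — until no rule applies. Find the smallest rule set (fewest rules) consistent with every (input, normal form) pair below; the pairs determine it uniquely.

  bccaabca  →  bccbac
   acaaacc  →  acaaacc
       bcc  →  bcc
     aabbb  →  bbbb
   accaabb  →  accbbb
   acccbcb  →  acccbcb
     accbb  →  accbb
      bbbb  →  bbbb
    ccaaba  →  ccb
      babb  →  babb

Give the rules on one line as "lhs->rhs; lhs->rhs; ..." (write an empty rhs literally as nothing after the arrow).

aab->bb; bba->b; bca->ac

  | bccaabca => bccbbca => bccbac
  | acaaacc
  | bcc
  | aabbb => bbbb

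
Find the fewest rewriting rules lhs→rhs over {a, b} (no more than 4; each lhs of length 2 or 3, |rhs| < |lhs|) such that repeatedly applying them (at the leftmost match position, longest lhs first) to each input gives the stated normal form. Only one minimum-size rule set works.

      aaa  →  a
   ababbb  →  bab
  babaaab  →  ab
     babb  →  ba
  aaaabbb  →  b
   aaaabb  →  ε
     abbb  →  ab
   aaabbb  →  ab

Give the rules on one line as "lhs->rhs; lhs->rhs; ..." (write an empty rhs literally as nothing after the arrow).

  | aaa => a
  | ababbb => babbb => bab
  | babaaab => bbaaab => aaab => ab
  | babb => ba

aa->; aba->ba; bb->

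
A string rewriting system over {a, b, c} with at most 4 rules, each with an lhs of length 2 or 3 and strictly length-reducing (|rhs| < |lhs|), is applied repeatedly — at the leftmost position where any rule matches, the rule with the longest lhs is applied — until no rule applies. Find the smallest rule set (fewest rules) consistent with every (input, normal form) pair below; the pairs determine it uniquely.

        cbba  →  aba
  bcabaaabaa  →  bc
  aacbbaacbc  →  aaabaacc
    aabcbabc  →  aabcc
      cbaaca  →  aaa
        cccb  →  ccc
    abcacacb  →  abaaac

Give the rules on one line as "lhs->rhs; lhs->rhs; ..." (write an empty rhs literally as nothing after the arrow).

ca->c; cac->aa; cb->c; cbb->ab

  | cbba => aba
  | bcabaaabaa => bcbaaabaa => bcaaabaa => bcaabaa => bcabaa => bcbaa => bcaa => bca => bc
  | aacbbaacbc => aaabaacbc => aaabaacc
  | aabcbabc => aabcabc => aabcbc => aabcc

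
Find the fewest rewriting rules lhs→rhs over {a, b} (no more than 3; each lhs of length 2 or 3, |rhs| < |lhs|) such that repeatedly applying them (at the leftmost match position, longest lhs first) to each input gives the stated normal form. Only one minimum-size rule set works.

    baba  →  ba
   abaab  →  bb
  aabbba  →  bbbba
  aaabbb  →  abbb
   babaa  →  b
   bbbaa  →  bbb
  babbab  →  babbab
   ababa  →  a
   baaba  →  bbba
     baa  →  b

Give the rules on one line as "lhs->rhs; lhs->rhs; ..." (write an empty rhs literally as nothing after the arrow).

  | baba => ba
  | abaab => aab => bb
  | aabbba => bbbba
  | aaabbb => abbb

aa->; aab->bb; aba->a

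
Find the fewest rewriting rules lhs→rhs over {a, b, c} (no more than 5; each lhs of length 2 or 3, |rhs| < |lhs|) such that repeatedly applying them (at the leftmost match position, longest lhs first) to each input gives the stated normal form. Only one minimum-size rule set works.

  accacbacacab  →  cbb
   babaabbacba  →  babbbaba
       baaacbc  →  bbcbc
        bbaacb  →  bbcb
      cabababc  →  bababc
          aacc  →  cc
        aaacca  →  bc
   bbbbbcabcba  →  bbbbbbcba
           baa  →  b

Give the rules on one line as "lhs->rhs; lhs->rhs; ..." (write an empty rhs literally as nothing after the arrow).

aa->; aaa->b; ac->a; ca->

  | accacbacacab => acacbacacab => aacbacacab => cbacacab => cbaacab => cbcab => cbb
  | babaabbacba => babbbacba => babbbaba
  | baaacbc => bbcbc
  | bbaacb => bbcb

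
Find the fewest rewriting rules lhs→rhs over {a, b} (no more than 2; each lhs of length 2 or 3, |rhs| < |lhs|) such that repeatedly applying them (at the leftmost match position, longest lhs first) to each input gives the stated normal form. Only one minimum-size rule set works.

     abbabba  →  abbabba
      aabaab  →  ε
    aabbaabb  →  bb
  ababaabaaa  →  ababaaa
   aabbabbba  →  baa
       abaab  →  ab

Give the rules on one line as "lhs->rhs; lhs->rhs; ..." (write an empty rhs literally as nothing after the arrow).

  | abbabba
  | aabaab => aab => ε
  | aabbaabb => baabb => bb
  | ababaabaaa => ababaaa

aab->; bbb->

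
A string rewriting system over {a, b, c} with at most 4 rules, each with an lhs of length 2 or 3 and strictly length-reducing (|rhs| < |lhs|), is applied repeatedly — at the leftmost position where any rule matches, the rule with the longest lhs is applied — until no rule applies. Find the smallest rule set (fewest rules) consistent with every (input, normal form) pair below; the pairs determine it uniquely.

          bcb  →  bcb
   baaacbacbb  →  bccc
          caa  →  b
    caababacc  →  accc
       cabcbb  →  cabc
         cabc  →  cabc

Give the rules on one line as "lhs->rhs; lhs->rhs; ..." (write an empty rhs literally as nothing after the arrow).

ba->c; bb->; caa->b

  | bcb
  | baaacbacbb => caacbacbb => bcbacbb => bcccbb => bccc
  | caa => b
  | caababacc => bbabacc => abacc => accc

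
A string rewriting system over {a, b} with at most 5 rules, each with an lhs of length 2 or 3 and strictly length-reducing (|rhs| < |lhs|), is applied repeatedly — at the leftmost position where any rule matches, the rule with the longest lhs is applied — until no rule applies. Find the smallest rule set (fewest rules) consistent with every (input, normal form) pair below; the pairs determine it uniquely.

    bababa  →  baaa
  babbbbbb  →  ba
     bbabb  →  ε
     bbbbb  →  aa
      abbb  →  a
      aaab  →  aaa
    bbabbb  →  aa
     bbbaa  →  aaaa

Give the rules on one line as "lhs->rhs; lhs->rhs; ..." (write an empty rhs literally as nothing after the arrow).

ab->a; bb->; bba->; bbb->aa

  | bababa => baaba => baaa
  | babbbbbb => babbbbb => babbbb => babbb => babb => bab => ba
  | bbabb => bb => ε
  | bbbbb => aabb => aab => aa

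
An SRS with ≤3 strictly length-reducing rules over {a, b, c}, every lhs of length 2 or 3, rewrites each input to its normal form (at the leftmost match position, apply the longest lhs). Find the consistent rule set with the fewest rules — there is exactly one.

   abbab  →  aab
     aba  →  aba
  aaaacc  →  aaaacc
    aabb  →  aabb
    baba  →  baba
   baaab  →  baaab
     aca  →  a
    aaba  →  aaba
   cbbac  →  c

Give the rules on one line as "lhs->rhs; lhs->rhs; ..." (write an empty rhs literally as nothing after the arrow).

bba->a; ca->

  | abbab => aab
  | aba
  | aaaacc
  | aabb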